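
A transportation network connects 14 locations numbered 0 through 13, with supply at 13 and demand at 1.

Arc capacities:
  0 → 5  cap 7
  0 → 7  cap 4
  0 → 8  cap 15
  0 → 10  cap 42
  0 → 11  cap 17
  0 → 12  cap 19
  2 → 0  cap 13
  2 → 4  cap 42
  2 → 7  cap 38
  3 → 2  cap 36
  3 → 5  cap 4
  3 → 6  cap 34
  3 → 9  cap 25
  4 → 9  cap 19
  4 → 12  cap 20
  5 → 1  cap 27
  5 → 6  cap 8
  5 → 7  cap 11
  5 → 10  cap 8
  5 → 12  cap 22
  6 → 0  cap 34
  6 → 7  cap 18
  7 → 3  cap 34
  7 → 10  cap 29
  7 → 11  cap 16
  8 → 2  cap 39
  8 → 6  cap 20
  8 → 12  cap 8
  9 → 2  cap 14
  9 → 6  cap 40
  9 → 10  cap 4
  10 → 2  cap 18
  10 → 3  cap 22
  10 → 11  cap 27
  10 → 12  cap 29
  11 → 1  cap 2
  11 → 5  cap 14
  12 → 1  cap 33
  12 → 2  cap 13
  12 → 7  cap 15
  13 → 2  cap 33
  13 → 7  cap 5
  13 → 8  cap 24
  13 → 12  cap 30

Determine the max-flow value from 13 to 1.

Maximum flow value: 60

augment #1: 13→12→1 bottleneck 30, total now 30
augment #2: 13→7→11→1 bottleneck 2, total now 32
augment #3: 13→8→12→1 bottleneck 3, total now 35
augment #4: 13→2→0→5→1 bottleneck 7, total now 42
augment #5: 13→7→3→5→1 bottleneck 3, total now 45
augment #6: 13→2→0→11→5→1 bottleneck 6, total now 51
augment #7: 13→2→7→3→5→1 bottleneck 1, total now 52
augment #8: 13→2→7→11→5→1 bottleneck 8, total now 60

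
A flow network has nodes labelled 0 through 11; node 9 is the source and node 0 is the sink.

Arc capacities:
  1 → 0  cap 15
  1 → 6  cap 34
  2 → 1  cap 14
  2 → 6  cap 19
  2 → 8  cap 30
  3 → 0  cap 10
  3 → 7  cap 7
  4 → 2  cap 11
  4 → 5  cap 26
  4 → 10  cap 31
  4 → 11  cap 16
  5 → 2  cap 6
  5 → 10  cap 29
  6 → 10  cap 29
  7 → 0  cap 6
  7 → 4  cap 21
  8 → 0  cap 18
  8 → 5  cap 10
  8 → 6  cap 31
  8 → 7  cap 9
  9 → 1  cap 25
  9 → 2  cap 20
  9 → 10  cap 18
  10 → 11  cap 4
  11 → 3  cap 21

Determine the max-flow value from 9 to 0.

Maximum flow value: 39

augment #1: 9→1→0 bottleneck 15, total now 15
augment #2: 9→2→8→0 bottleneck 18, total now 33
augment #3: 9→2→8→7→0 bottleneck 2, total now 35
augment #4: 9→10→11→3→0 bottleneck 4, total now 39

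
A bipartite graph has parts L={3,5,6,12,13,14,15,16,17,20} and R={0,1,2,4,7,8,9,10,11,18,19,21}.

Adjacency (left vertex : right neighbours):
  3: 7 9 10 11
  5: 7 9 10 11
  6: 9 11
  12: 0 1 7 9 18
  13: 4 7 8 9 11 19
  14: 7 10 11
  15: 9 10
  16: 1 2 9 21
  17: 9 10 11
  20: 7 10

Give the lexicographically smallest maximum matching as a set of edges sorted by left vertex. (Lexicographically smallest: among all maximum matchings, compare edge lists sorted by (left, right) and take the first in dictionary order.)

Lex-smallest maximum matching: {(3,7), (5,9), (6,11), (12,0), (13,4), (14,10), (16,1)}

|M| = 7 (so the lex-smallest maximum matching has 7 edges)
process left vertices in ascending order; for each, take the smallest-labelled available neighbour that still permits 7 edges overall, or leave it unmatched if none does
lex-smallest matching: {3-7, 5-9, 6-11, 12-0, 13-4, 14-10, 16-1}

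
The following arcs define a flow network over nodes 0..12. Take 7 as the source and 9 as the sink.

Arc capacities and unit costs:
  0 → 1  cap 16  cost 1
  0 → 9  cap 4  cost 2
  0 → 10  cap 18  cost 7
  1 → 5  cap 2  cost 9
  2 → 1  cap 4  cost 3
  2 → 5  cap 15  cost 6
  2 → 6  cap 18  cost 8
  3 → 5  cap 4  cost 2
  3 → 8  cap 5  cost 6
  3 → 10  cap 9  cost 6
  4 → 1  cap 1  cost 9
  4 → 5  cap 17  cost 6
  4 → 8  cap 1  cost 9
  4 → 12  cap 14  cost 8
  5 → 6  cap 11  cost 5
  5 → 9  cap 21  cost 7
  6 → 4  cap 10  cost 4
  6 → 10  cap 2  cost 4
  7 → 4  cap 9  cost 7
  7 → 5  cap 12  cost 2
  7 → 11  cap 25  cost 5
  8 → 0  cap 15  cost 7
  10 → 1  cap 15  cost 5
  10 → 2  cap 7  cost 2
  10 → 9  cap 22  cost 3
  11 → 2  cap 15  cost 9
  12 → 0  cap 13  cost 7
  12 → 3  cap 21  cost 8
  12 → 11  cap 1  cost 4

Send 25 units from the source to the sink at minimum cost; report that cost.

Minimum cost for 25 units: 408

shortest-cost path #1: 7→5→9 push 12 @ unit cost 9 (adds 108)
shortest-cost path #2: 7→4→5→9 push 9 @ unit cost 20 (adds 180)
shortest-cost path #3: 7→11→2→6→10→9 push 2 @ unit cost 29 (adds 58)
shortest-cost path #4: 7→11→2→5→4→12→0→9 push 2 @ unit cost 31 (adds 62)
total cost = 408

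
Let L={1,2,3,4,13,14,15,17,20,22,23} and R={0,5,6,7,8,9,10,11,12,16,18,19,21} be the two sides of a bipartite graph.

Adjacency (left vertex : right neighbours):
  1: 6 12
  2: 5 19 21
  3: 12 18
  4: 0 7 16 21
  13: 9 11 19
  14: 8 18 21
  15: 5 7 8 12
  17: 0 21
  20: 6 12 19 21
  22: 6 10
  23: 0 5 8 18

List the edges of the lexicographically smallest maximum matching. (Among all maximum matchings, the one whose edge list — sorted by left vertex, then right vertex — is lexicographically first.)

Lex-smallest maximum matching: {(1,6), (2,5), (3,12), (4,0), (13,9), (14,8), (15,7), (17,21), (20,19), (22,10), (23,18)}

|M| = 11 (so the lex-smallest maximum matching has 11 edges)
process left vertices in ascending order; for each, take the smallest-labelled available neighbour that still permits 11 edges overall, or leave it unmatched if none does
lex-smallest matching: {1-6, 2-5, 3-12, 4-0, 13-9, 14-8, 15-7, 17-21, 20-19, 22-10, 23-18}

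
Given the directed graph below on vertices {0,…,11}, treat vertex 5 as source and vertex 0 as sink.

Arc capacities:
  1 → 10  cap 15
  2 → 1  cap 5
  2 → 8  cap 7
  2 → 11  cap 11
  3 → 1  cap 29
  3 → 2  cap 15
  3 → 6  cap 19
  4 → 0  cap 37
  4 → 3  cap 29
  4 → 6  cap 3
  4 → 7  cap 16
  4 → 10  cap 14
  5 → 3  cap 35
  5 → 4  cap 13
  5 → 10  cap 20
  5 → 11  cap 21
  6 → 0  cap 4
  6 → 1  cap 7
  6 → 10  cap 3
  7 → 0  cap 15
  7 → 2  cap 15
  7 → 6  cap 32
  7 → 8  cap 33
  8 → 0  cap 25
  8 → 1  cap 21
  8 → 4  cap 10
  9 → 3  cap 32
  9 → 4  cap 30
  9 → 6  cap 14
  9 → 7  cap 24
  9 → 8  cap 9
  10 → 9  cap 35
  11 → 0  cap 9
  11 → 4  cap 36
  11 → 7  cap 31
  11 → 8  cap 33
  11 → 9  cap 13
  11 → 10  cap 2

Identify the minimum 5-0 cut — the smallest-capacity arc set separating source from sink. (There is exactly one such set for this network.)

Min-cut arcs: {(3,2), (5,4), (5,11), (6,0), (10,9)} (total capacity 88)

augment #1: 5→4→0 push 13
augment #2: 5→11→0 push 9
augment #3: 5→3→6→0 push 4
augment #4: 5→11→4→0 push 12
augment #5: 5→3→2→8→0 push 7
augment #6: 5→10→9→4→0 push 12
augment #7: 5→10→9→7→0 push 8
augment #8: 5→3→2→11→7→0 push 7
augment #9: 5→3→2→11→8→0 push 1
augment #10: 5→3→1→10→9→8→0 push 9
augment #11: 5→3→1→10→9→7→8→0 push 6
max flow = 88; residual-reachable set from 5 gives S-side
cut edges (S→T): {(3,2), (5,4), (5,11), (6,0), (10,9)} total cap 88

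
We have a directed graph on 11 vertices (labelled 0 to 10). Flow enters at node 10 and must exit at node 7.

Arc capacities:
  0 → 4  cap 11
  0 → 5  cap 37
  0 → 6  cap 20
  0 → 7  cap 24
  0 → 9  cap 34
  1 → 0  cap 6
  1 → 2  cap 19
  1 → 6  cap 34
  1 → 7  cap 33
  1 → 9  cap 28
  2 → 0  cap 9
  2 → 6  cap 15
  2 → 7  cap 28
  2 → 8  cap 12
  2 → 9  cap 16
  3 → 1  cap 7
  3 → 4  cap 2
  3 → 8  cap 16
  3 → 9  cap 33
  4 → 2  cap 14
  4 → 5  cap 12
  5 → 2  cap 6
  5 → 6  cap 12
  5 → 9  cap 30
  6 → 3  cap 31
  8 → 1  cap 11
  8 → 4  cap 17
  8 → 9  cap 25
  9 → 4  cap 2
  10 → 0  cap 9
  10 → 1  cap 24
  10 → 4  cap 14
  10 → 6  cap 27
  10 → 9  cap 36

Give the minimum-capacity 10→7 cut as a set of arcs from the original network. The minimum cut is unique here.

Min-cut arcs: {(3,1), (4,2), (5,2), (8,1), (10,0), (10,1)} (total capacity 71)

augment #1: 10→0→7 push 9
augment #2: 10→1→7 push 24
augment #3: 10→4→2→7 push 14
augment #4: 10→6→3→1→7 push 7
augment #5: 10→6→3→8→1→7 push 2
augment #6: 10→9→4→5→2→7 push 2
augment #7: 10→6→3→4→5→2→7 push 2
augment #8: 10→6→3→8→1→0→7 push 6
augment #9: 10→6→3→8→1→2→7 push 3
augment #10: 10→6→3→8→4→5→2→7 push 2
max flow = 71; residual-reachable set from 10 gives S-side
cut edges (S→T): {(3,1), (4,2), (5,2), (8,1), (10,0), (10,1)} total cap 71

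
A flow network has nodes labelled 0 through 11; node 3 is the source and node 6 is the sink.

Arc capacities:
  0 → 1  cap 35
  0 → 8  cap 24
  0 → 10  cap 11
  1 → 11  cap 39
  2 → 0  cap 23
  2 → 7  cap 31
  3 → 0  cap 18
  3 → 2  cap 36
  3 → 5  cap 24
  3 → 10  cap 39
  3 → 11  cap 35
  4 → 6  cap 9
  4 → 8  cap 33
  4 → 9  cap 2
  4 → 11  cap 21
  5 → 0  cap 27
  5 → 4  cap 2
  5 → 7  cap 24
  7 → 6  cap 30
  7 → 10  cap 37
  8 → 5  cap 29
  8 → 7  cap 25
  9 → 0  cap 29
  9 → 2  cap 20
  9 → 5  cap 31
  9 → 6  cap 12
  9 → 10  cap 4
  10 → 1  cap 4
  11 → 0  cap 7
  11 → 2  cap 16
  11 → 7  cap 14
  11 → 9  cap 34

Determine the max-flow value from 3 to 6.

Maximum flow value: 44

augment #1: 3→2→7→6 bottleneck 30, total now 30
augment #2: 3→5→4→6 bottleneck 2, total now 32
augment #3: 3→11→9→6 bottleneck 12, total now 44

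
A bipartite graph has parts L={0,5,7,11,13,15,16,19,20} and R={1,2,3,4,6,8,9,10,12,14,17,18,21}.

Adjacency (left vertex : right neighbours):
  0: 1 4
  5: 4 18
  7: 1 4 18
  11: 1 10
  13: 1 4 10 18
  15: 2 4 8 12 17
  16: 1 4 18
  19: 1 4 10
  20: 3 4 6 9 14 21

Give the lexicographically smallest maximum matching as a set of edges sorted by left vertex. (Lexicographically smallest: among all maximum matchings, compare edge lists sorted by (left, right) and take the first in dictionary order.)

Lex-smallest maximum matching: {(0,1), (5,4), (7,18), (11,10), (15,2), (20,3)}

|M| = 6 (so the lex-smallest maximum matching has 6 edges)
process left vertices in ascending order; for each, take the smallest-labelled available neighbour that still permits 6 edges overall, or leave it unmatched if none does
lex-smallest matching: {0-1, 5-4, 7-18, 11-10, 15-2, 20-3}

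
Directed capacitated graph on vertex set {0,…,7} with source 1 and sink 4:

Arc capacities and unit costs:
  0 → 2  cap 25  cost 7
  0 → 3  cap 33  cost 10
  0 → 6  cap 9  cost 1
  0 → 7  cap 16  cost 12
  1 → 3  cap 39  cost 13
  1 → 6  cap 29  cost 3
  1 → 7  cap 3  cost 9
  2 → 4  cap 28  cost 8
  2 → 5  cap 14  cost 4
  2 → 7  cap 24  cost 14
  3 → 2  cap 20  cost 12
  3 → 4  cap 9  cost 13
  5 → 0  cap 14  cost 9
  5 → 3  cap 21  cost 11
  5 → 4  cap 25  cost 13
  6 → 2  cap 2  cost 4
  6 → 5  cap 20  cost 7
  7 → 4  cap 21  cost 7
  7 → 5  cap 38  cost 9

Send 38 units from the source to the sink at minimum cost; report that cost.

shortest-cost path #1: 1→6→2→4 push 2 @ unit cost 15 (adds 30)
shortest-cost path #2: 1→7→4 push 3 @ unit cost 16 (adds 48)
shortest-cost path #3: 1→6→5→4 push 20 @ unit cost 23 (adds 460)
shortest-cost path #4: 1→3→4 push 9 @ unit cost 26 (adds 234)
shortest-cost path #5: 1→3→2→4 push 4 @ unit cost 33 (adds 132)
total cost = 904

Minimum cost for 38 units: 904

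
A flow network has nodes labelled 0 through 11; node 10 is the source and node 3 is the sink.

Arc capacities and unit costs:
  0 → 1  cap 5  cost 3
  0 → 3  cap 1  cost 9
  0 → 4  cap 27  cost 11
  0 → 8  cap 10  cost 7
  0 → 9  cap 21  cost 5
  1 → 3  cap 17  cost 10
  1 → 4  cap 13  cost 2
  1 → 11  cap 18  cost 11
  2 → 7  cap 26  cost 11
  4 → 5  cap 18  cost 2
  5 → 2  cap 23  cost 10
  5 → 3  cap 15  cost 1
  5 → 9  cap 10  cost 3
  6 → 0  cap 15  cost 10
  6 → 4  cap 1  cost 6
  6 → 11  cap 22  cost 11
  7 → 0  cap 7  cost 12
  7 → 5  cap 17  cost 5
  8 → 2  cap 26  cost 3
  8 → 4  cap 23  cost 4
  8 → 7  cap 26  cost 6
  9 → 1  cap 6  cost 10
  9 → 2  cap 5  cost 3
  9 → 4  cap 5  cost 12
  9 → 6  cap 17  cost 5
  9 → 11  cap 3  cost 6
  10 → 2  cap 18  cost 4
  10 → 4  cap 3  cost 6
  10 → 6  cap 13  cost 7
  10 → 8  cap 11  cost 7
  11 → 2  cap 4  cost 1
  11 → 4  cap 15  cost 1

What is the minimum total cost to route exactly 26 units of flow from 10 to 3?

Minimum cost for 26 units: 583

shortest-cost path #1: 10→4→5→3 push 3 @ unit cost 9 (adds 27)
shortest-cost path #2: 10→8→4→5→3 push 11 @ unit cost 14 (adds 154)
shortest-cost path #3: 10→6→4→5→3 push 1 @ unit cost 16 (adds 16)
shortest-cost path #4: 10→6→0→3 push 1 @ unit cost 26 (adds 26)
shortest-cost path #5: 10→6→0→1→3 push 5 @ unit cost 30 (adds 150)
shortest-cost path #6: 10→6→0→9→1→3 push 5 @ unit cost 42 (adds 210)
total cost = 583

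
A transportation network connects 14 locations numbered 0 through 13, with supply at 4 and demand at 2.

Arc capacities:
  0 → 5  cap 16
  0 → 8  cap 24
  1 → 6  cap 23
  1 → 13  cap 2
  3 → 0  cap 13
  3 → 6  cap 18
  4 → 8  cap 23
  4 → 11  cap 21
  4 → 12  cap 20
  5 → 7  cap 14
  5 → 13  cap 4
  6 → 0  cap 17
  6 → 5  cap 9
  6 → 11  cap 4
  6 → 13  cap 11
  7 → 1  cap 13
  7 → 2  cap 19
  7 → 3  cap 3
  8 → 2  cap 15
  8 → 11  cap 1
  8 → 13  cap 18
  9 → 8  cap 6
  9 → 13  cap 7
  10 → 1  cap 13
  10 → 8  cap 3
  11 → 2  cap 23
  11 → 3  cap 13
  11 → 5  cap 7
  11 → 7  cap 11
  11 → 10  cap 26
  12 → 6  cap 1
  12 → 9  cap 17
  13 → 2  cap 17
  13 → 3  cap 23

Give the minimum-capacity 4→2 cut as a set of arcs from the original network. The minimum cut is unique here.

Min-cut arcs: {(4,8), (4,11), (9,8), (9,13), (12,6)} (total capacity 58)

augment #1: 4→8→2 push 15
augment #2: 4→11→2 push 21
augment #3: 4→8→11→2 push 1
augment #4: 4→8→13→2 push 7
augment #5: 4→12→6→11→2 push 1
augment #6: 4→12→9→13→2 push 7
augment #7: 4→12→9→8→13→2 push 3
augment #8: 4→12→9→8→13→3→0→5→7→2 push 3
max flow = 58; residual-reachable set from 4 gives S-side
cut edges (S→T): {(4,8), (4,11), (9,8), (9,13), (12,6)} total cap 58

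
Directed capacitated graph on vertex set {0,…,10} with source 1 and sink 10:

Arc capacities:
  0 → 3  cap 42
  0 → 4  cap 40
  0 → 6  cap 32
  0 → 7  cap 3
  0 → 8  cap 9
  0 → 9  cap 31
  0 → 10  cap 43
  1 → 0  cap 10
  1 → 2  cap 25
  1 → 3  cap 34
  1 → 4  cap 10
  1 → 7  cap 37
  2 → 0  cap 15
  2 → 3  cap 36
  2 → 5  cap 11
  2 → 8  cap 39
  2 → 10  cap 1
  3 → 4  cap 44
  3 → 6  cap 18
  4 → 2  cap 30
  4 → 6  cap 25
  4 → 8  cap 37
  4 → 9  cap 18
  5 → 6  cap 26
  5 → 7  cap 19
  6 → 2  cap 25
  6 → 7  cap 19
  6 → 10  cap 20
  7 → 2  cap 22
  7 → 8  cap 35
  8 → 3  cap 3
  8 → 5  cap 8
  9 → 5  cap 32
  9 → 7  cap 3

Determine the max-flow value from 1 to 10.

augment #1: 1→0→10 bottleneck 10, total now 10
augment #2: 1→2→10 bottleneck 1, total now 11
augment #3: 1→2→0→10 bottleneck 15, total now 26
augment #4: 1→3→6→10 bottleneck 18, total now 44
augment #5: 1→4→6→10 bottleneck 2, total now 46

Maximum flow value: 46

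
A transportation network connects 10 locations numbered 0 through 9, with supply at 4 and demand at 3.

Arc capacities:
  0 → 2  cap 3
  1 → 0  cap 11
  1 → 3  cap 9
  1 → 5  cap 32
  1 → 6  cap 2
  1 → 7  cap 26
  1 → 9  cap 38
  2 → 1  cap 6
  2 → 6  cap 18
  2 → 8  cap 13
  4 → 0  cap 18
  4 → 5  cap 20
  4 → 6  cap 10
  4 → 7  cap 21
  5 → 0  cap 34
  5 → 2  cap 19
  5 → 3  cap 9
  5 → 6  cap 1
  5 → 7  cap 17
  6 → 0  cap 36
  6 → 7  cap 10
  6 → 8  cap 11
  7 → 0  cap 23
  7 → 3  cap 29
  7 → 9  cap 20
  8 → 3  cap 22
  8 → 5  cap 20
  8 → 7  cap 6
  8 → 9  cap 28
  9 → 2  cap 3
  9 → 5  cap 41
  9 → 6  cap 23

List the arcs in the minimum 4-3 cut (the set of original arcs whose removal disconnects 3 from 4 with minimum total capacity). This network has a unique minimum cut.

augment #1: 4→5→3 push 9
augment #2: 4→7→3 push 21
augment #3: 4→5→7→3 push 8
augment #4: 4→6→8→3 push 10
augment #5: 4→0→2→1→3 push 3
augment #6: 4→5→2→1→3 push 3
max flow = 54; residual-reachable set from 4 gives S-side
cut edges (S→T): {(0,2), (4,5), (4,6), (4,7)} total cap 54

Min-cut arcs: {(0,2), (4,5), (4,6), (4,7)} (total capacity 54)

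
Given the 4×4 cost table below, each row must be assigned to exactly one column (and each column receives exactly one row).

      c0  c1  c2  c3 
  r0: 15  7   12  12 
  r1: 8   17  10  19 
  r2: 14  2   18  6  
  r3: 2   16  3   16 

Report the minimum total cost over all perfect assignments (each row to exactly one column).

optimal assignment: row0→col1 (cost 7), row1→col0 (cost 8), row2→col3 (cost 6), row3→col2 (cost 3)
total = 7 + 8 + 6 + 3 = 24

Minimum assignment cost: 24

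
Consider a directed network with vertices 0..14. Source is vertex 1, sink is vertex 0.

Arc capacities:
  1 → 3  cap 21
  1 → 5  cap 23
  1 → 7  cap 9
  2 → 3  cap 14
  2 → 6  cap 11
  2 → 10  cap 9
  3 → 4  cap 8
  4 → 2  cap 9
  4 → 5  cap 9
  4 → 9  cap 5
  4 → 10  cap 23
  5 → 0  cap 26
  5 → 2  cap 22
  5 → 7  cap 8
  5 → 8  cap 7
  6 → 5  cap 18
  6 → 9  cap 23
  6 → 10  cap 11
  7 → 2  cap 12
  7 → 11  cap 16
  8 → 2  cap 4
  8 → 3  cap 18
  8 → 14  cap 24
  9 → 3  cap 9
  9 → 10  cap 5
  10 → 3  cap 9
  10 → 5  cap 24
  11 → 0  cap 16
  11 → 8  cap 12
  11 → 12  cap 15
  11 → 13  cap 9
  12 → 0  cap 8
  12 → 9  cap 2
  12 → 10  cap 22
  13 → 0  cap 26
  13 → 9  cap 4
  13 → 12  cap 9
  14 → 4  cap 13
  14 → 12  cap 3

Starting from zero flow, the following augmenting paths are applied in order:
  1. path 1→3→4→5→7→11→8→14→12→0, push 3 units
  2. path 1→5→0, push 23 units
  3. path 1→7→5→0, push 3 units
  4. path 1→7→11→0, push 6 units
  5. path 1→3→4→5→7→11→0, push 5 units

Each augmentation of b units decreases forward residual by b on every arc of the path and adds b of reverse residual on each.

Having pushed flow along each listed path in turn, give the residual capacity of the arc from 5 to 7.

Residual capacity of (5,7): 3

after path 1 (1→3→4→5→7→11→8→14→12→0, push 3): res(5,7)=5
after path 2 (1→5→0, push 23): res(5,7)=5
after path 3 (1→7→5→0, push 3): res(5,7)=8
after path 4 (1→7→11→0, push 6): res(5,7)=8
after path 5 (1→3→4→5→7→11→0, push 5): res(5,7)=3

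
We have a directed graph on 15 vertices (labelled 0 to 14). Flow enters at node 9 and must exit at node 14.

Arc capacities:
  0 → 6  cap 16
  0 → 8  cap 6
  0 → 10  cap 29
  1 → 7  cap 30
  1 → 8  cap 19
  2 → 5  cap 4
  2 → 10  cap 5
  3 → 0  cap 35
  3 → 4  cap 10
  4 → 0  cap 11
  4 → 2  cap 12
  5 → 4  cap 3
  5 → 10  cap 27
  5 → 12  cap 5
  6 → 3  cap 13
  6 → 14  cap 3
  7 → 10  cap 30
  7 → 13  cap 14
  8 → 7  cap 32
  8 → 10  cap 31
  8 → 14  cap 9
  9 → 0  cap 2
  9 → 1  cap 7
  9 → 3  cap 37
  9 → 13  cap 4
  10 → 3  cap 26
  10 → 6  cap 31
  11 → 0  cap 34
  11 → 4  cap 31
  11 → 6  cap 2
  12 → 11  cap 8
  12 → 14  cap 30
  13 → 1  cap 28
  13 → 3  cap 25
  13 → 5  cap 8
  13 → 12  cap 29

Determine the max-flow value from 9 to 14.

augment #1: 9→0→6→14 bottleneck 2, total now 2
augment #2: 9→1→8→14 bottleneck 7, total now 9
augment #3: 9→13→12→14 bottleneck 4, total now 13
augment #4: 9→3→0→6→14 bottleneck 1, total now 14
augment #5: 9→3→0→8→14 bottleneck 2, total now 16
augment #6: 9→3→4→2→5→12→14 bottleneck 4, total now 20
augment #7: 9→3→0→8→7→13→12→14 bottleneck 4, total now 24

Maximum flow value: 24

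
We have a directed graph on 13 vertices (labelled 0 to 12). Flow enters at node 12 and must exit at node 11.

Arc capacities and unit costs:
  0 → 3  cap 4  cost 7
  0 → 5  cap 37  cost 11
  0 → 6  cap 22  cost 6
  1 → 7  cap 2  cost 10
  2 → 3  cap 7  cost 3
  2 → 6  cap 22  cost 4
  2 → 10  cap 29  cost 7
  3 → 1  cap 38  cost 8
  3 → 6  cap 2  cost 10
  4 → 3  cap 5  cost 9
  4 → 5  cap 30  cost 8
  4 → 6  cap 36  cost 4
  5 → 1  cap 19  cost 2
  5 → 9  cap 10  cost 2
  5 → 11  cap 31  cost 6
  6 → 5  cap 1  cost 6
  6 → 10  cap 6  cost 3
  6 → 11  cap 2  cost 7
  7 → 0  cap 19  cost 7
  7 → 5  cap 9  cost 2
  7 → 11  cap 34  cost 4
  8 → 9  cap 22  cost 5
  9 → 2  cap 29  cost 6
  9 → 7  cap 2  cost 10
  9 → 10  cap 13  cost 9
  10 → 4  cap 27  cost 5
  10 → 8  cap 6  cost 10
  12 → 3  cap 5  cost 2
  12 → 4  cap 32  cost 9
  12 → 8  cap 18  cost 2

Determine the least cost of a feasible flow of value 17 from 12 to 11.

Minimum cost for 17 units: 379

shortest-cost path #1: 12→3→6→11 push 2 @ unit cost 19 (adds 38)
shortest-cost path #2: 12→8→9→7→11 push 2 @ unit cost 21 (adds 42)
shortest-cost path #3: 12→4→5→11 push 13 @ unit cost 23 (adds 299)
total cost = 379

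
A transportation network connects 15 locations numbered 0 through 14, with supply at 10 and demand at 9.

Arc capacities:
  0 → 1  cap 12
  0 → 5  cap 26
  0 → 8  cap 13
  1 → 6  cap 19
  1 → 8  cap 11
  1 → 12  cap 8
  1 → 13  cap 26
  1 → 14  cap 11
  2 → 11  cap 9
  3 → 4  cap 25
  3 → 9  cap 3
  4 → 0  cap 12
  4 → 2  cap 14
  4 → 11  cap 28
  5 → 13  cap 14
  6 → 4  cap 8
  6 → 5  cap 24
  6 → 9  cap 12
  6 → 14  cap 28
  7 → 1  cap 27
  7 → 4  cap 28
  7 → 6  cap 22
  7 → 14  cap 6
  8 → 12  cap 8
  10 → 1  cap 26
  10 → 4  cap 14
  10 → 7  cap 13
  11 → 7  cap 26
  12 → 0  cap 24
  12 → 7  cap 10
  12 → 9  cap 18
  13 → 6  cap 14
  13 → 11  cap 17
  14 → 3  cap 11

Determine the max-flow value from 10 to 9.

augment #1: 10→1→6→9 bottleneck 12, total now 12
augment #2: 10→1→12→9 bottleneck 8, total now 20
augment #3: 10→1→8→12→9 bottleneck 6, total now 26
augment #4: 10→7→14→3→9 bottleneck 3, total now 29
augment #5: 10→4→0→8→12→9 bottleneck 2, total now 31

Maximum flow value: 31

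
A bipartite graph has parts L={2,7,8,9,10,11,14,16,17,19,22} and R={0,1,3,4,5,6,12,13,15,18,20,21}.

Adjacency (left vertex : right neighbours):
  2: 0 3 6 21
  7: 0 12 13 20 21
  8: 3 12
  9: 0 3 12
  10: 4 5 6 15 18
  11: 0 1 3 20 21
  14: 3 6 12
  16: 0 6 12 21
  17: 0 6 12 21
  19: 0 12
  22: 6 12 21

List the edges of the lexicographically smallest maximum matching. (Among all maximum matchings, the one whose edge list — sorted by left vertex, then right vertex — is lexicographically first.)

Lex-smallest maximum matching: {(2,0), (7,13), (8,3), (9,12), (10,4), (11,1), (14,6), (16,21)}

|M| = 8 (so the lex-smallest maximum matching has 8 edges)
process left vertices in ascending order; for each, take the smallest-labelled available neighbour that still permits 8 edges overall, or leave it unmatched if none does
lex-smallest matching: {2-0, 7-13, 8-3, 9-12, 10-4, 11-1, 14-6, 16-21}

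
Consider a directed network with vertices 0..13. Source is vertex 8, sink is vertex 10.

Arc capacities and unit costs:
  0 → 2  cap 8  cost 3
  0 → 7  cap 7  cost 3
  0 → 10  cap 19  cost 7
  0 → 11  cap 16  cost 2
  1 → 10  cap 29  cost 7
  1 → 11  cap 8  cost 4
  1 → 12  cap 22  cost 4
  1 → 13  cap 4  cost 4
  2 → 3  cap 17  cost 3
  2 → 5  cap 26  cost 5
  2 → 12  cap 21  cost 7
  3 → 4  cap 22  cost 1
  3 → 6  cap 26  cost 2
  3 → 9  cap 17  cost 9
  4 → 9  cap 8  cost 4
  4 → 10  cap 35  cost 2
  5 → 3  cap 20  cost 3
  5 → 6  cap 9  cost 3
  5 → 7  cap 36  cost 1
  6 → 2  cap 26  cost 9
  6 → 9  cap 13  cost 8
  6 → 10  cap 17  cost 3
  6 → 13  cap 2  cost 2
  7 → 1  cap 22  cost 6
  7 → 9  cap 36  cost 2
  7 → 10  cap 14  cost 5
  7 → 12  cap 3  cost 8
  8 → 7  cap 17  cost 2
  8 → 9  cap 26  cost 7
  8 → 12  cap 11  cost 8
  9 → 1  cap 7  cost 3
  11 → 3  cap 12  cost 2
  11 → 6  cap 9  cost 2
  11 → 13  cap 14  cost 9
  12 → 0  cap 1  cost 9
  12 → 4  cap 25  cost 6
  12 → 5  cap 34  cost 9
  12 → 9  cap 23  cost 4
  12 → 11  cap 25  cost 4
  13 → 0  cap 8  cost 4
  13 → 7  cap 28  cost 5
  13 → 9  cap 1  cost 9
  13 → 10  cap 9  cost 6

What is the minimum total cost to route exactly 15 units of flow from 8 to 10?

Minimum cost for 15 units: 112

shortest-cost path #1: 8→7→10 push 14 @ unit cost 7 (adds 98)
shortest-cost path #2: 8→7→9→1→10 push 1 @ unit cost 14 (adds 14)
total cost = 112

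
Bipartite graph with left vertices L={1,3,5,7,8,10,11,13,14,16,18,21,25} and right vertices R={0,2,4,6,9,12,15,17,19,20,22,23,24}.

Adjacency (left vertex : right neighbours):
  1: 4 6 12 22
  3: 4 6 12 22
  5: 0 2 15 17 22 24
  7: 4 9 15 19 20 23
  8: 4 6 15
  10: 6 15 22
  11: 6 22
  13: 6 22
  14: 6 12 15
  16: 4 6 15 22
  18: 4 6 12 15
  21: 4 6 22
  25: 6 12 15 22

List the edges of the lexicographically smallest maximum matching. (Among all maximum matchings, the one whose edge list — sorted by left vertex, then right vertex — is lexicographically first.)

Lex-smallest maximum matching: {(1,4), (3,6), (5,0), (7,9), (8,15), (10,22), (14,12)}

|M| = 7 (so the lex-smallest maximum matching has 7 edges)
process left vertices in ascending order; for each, take the smallest-labelled available neighbour that still permits 7 edges overall, or leave it unmatched if none does
lex-smallest matching: {1-4, 3-6, 5-0, 7-9, 8-15, 10-22, 14-12}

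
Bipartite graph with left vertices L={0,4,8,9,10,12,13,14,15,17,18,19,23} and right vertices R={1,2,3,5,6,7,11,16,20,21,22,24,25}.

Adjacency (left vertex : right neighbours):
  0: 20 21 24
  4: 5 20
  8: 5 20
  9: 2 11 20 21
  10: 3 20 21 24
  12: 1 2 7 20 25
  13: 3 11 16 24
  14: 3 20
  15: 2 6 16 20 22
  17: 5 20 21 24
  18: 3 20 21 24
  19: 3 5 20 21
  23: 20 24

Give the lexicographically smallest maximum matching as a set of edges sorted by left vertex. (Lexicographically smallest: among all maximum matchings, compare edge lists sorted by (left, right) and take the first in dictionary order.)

|M| = 9 (so the lex-smallest maximum matching has 9 edges)
process left vertices in ascending order; for each, take the smallest-labelled available neighbour that still permits 9 edges overall, or leave it unmatched if none does
lex-smallest matching: {0-20, 4-5, 9-2, 10-3, 12-1, 13-11, 15-6, 17-21, 18-24}

Lex-smallest maximum matching: {(0,20), (4,5), (9,2), (10,3), (12,1), (13,11), (15,6), (17,21), (18,24)}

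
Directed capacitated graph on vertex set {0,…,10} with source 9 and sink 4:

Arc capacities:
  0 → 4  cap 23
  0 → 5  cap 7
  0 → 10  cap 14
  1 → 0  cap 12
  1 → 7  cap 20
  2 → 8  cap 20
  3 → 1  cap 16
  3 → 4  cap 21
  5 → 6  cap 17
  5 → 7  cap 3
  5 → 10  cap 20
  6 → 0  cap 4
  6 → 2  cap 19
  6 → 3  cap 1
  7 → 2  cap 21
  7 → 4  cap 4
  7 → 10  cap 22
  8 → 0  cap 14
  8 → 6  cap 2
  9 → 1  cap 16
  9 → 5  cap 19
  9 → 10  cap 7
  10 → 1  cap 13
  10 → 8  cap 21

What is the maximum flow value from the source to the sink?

augment #1: 9→1→0→4 bottleneck 12, total now 12
augment #2: 9→1→7→4 bottleneck 4, total now 16
augment #3: 9→5→6→0→4 bottleneck 4, total now 20
augment #4: 9→5→6→3→4 bottleneck 1, total now 21
augment #5: 9→10→8→0→4 bottleneck 7, total now 28

Maximum flow value: 28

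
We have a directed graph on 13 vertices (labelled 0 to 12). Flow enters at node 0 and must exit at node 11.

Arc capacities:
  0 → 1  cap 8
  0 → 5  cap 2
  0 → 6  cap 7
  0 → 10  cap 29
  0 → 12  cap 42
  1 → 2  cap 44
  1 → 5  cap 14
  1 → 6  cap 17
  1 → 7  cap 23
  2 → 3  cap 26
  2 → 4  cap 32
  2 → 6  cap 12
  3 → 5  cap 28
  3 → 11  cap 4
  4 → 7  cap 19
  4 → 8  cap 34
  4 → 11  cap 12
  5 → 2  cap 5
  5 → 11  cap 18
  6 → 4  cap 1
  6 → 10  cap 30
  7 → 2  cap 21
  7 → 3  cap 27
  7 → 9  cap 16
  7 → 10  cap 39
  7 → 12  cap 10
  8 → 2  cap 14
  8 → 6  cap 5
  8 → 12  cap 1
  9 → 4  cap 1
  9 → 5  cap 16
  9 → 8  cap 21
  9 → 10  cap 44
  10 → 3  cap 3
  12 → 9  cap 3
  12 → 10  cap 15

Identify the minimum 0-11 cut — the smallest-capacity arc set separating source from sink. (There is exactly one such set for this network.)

augment #1: 0→5→11 push 2
augment #2: 0→1→5→11 push 8
augment #3: 0→6→4→11 push 1
augment #4: 0→10→3→11 push 3
augment #5: 0→12→9→4→11 push 1
augment #6: 0→12→9→5→11 push 2
max flow = 17; residual-reachable set from 0 gives S-side
cut edges (S→T): {(0,1), (0,5), (6,4), (10,3), (12,9)} total cap 17

Min-cut arcs: {(0,1), (0,5), (6,4), (10,3), (12,9)} (total capacity 17)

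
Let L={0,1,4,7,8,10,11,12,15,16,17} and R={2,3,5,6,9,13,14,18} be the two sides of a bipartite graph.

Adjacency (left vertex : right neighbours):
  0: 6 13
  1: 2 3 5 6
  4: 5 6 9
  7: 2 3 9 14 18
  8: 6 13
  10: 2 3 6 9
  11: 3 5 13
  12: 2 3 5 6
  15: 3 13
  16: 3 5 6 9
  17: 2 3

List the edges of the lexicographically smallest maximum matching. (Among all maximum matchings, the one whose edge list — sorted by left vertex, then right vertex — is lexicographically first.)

Lex-smallest maximum matching: {(0,6), (1,2), (4,5), (7,14), (8,13), (10,3), (16,9)}

|M| = 7 (so the lex-smallest maximum matching has 7 edges)
process left vertices in ascending order; for each, take the smallest-labelled available neighbour that still permits 7 edges overall, or leave it unmatched if none does
lex-smallest matching: {0-6, 1-2, 4-5, 7-14, 8-13, 10-3, 16-9}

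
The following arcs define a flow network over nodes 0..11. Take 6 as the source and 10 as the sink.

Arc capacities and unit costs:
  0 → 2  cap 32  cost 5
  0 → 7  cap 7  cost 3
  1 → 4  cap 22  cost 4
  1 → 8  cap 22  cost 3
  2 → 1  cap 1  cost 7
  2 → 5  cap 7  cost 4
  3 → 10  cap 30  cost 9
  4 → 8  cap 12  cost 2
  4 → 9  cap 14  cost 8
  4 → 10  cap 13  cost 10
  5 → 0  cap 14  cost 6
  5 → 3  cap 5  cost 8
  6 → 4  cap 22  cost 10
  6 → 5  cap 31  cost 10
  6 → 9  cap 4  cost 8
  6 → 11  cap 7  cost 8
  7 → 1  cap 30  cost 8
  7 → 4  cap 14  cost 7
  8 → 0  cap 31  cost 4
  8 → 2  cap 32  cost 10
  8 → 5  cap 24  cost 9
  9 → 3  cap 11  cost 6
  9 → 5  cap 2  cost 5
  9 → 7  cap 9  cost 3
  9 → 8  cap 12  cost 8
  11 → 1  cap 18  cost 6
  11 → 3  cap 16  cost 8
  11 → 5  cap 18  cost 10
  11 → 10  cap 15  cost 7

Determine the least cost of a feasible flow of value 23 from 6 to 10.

Minimum cost for 23 units: 434

shortest-cost path #1: 6→11→10 push 7 @ unit cost 15 (adds 105)
shortest-cost path #2: 6→4→10 push 13 @ unit cost 20 (adds 260)
shortest-cost path #3: 6→9→3→10 push 3 @ unit cost 23 (adds 69)
total cost = 434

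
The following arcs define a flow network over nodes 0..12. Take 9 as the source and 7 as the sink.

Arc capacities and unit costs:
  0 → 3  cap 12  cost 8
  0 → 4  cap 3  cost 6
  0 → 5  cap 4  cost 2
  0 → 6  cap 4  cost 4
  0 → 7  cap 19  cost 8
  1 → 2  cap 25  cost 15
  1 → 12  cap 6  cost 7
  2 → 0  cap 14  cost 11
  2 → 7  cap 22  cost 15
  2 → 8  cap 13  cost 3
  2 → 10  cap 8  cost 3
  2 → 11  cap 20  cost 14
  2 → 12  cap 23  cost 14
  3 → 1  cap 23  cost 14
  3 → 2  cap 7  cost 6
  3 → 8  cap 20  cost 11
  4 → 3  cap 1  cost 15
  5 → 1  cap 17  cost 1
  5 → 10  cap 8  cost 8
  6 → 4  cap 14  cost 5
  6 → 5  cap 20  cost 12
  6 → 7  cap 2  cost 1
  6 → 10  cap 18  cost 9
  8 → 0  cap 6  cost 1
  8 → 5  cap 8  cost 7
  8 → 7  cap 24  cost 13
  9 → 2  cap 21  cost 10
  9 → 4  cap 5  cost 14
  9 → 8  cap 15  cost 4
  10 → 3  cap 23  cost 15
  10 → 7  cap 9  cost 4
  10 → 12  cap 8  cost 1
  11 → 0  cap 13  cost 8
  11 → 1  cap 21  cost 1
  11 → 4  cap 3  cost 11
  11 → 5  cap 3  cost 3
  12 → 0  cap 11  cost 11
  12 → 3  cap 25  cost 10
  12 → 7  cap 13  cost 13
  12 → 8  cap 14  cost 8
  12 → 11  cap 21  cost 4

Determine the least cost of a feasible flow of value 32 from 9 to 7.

Minimum cost for 32 units: 586

shortest-cost path #1: 9→8→0→6→7 push 2 @ unit cost 10 (adds 20)
shortest-cost path #2: 9→8→0→7 push 4 @ unit cost 13 (adds 52)
shortest-cost path #3: 9→8→7 push 9 @ unit cost 17 (adds 153)
shortest-cost path #4: 9→2→10→7 push 8 @ unit cost 17 (adds 136)
shortest-cost path #5: 9→2→7 push 9 @ unit cost 25 (adds 225)
total cost = 586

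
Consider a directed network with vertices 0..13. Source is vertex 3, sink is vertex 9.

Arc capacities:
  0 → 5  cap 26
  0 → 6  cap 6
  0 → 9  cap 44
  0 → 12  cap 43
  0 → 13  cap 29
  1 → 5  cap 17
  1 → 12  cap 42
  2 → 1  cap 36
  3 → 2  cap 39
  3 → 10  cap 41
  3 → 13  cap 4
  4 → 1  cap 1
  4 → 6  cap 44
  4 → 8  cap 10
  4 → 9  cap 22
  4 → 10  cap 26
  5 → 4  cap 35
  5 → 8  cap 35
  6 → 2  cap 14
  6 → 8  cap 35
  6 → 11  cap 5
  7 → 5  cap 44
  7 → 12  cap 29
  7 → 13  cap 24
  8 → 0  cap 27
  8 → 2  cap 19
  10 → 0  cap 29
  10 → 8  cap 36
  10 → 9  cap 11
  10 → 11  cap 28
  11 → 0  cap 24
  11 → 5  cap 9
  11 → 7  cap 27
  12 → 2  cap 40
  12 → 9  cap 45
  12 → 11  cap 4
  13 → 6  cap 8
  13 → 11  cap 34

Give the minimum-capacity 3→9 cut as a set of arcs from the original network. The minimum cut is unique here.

augment #1: 3→10→9 push 11
augment #2: 3→10→0→9 push 29
augment #3: 3→2→1→12→9 push 36
augment #4: 3→10→8→0→9 push 1
augment #5: 3→13→11→0→9 push 4
max flow = 81; residual-reachable set from 3 gives S-side
cut edges (S→T): {(2,1), (3,10), (3,13)} total cap 81

Min-cut arcs: {(2,1), (3,10), (3,13)} (total capacity 81)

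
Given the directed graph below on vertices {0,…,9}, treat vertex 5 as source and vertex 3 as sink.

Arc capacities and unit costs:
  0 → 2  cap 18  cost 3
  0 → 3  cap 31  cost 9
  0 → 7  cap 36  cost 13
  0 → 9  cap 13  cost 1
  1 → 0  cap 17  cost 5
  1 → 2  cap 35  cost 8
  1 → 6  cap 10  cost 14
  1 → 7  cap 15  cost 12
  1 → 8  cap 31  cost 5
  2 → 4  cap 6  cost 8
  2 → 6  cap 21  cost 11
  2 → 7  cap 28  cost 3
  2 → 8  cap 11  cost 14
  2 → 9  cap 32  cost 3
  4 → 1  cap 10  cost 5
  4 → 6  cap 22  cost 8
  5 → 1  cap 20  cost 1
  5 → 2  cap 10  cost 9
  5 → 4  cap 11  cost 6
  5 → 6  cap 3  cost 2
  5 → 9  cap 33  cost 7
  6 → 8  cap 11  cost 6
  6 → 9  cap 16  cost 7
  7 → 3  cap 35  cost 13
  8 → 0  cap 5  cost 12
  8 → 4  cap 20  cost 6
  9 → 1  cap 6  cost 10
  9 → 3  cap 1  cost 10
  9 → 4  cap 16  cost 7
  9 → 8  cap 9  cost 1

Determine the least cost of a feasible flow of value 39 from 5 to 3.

Minimum cost for 39 units: 847

shortest-cost path #1: 5→1→0→3 push 17 @ unit cost 15 (adds 255)
shortest-cost path #2: 5→9→3 push 1 @ unit cost 17 (adds 17)
shortest-cost path #3: 5→2→7→3 push 10 @ unit cost 25 (adds 250)
shortest-cost path #4: 5→1→2→7→3 push 3 @ unit cost 25 (adds 75)
shortest-cost path #5: 5→6→8→0→3 push 3 @ unit cost 29 (adds 87)
shortest-cost path #6: 5→9→8→0→3 push 2 @ unit cost 29 (adds 58)
shortest-cost path #7: 5→4→1→2→7→3 push 3 @ unit cost 35 (adds 105)
total cost = 847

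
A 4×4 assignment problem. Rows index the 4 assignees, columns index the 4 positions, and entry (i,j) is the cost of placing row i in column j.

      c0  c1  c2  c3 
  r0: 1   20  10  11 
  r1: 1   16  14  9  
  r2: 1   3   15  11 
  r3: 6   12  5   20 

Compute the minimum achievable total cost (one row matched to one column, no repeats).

Minimum assignment cost: 18

optimal assignment: row0→col0 (cost 1), row1→col3 (cost 9), row2→col1 (cost 3), row3→col2 (cost 5)
total = 1 + 9 + 3 + 5 = 18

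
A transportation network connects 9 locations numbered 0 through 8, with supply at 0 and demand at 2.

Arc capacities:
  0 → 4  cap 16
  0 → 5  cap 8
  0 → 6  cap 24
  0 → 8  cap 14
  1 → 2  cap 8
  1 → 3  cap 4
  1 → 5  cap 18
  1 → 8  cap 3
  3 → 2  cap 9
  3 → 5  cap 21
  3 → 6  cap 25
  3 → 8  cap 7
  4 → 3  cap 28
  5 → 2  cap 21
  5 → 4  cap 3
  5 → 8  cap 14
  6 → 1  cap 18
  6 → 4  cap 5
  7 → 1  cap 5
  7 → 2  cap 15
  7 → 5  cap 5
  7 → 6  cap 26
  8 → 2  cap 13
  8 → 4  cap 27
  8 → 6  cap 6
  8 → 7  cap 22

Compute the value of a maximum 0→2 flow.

Maximum flow value: 61

augment #1: 0→5→2 bottleneck 8, total now 8
augment #2: 0→8→2 bottleneck 13, total now 21
augment #3: 0→4→3→2 bottleneck 9, total now 30
augment #4: 0→6→1→2 bottleneck 8, total now 38
augment #5: 0→8→7→2 bottleneck 1, total now 39
augment #6: 0→4→3→5→2 bottleneck 7, total now 46
augment #7: 0→6→1→5→2 bottleneck 6, total now 52
augment #8: 0→6→1→8→7→2 bottleneck 3, total now 55
augment #9: 0→6→1→3→8→7→2 bottleneck 1, total now 56
augment #10: 0→6→4→3→8→7→2 bottleneck 5, total now 61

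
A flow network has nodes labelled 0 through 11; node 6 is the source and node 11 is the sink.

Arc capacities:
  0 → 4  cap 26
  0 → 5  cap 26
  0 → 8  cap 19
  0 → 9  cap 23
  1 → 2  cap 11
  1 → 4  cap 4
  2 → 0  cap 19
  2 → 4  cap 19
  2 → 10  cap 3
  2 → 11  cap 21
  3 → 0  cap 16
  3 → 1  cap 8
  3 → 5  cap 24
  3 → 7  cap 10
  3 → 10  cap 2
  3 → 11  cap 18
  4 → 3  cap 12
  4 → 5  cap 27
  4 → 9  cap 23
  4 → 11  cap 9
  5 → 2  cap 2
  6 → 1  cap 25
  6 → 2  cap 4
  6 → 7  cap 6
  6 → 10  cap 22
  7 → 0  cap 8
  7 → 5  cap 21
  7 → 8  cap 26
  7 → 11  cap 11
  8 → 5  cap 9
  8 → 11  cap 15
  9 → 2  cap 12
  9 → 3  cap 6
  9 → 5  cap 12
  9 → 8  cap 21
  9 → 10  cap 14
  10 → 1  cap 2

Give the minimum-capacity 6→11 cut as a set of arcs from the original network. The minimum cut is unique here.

augment #1: 6→2→11 push 4
augment #2: 6→7→11 push 6
augment #3: 6→1→2→11 push 11
augment #4: 6→1→4→11 push 4
max flow = 25; residual-reachable set from 6 gives S-side
cut edges (S→T): {(1,2), (1,4), (6,2), (6,7)} total cap 25

Min-cut arcs: {(1,2), (1,4), (6,2), (6,7)} (total capacity 25)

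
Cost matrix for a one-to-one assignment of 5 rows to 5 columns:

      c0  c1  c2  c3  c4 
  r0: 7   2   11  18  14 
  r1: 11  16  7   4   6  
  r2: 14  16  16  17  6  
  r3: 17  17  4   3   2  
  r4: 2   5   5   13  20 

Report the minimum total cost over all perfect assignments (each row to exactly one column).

Minimum assignment cost: 18

optimal assignment: row0→col1 (cost 2), row1→col3 (cost 4), row2→col4 (cost 6), row3→col2 (cost 4), row4→col0 (cost 2)
total = 2 + 4 + 6 + 4 + 2 = 18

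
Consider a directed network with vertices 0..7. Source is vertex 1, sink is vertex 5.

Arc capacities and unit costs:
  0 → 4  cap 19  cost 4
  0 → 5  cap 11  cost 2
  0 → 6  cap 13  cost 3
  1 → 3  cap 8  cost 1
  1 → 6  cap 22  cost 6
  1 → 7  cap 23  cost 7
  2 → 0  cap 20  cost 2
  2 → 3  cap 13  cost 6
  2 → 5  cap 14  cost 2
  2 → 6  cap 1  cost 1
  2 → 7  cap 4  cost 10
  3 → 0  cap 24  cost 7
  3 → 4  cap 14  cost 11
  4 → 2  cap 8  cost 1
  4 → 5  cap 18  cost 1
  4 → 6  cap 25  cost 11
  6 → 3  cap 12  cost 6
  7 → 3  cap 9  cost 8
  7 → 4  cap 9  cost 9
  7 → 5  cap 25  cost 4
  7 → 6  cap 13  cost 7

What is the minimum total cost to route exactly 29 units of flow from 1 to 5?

shortest-cost path #1: 1→3→0→5 push 8 @ unit cost 10 (adds 80)
shortest-cost path #2: 1→7→5 push 21 @ unit cost 11 (adds 231)
total cost = 311

Minimum cost for 29 units: 311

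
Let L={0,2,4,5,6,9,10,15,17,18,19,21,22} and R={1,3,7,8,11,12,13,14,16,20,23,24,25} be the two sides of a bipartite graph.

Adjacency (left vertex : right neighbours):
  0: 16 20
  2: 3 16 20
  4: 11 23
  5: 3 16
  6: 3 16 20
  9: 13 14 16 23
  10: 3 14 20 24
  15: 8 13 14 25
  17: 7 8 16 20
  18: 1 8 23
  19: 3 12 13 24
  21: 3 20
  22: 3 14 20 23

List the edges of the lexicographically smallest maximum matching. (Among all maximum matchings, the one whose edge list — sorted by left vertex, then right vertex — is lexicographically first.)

Lex-smallest maximum matching: {(0,16), (2,3), (4,11), (6,20), (9,13), (10,14), (15,8), (17,7), (18,1), (19,12), (22,23)}

|M| = 11 (so the lex-smallest maximum matching has 11 edges)
process left vertices in ascending order; for each, take the smallest-labelled available neighbour that still permits 11 edges overall, or leave it unmatched if none does
lex-smallest matching: {0-16, 2-3, 4-11, 6-20, 9-13, 10-14, 15-8, 17-7, 18-1, 19-12, 22-23}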